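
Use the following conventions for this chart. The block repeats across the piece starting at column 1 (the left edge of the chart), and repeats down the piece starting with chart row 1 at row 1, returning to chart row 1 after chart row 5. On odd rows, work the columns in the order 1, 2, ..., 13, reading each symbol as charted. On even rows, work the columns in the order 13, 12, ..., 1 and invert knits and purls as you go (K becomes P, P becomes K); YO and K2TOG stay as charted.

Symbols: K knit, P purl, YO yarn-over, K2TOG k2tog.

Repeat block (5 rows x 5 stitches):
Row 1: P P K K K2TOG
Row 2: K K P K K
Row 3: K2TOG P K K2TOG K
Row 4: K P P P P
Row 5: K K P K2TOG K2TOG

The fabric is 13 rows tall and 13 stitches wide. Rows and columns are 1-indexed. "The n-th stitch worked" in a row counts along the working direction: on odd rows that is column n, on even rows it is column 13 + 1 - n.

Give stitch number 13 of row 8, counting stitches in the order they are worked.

== STITCH ==
K2TOG

Derivation:
For row 8: chart row = ((8-1) mod 5) + 1 = 3; this is a WS (even) row.
Chart row 3 tiled across columns 1-13: K2TOG P K K2TOG K K2TOG P K K2TOG K K2TOG P K
WS: work from column 13 back to column 1 (reverse the tiled row), swapping K<->P (YO and K2TOG unchanged).
Row 8 as worked: P K K2TOG P K2TOG P K K2TOG P K2TOG P K K2TOG
Stitch 13 in working order -> K2TOG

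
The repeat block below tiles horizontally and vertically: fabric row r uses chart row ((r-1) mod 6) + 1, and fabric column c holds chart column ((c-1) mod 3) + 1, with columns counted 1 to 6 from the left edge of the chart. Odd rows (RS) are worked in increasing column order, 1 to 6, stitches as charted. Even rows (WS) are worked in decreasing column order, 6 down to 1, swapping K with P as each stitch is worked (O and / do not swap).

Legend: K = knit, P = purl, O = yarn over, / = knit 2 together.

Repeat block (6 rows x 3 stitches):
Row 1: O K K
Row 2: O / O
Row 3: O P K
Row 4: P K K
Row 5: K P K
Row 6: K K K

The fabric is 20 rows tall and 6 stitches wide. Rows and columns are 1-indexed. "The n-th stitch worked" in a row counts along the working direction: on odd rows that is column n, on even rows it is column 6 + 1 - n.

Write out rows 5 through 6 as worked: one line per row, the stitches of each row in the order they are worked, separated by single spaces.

Row 5: chart row 5, RS - tile across columns 1-6 and work as-is.
Row 6: chart row 6, WS - tiled (columns 1-6): K K K K K K; work from column 6 back to 1 with K<->P swapped.

== ROWS AS WORKED ==
K P K K P K
P P P P P P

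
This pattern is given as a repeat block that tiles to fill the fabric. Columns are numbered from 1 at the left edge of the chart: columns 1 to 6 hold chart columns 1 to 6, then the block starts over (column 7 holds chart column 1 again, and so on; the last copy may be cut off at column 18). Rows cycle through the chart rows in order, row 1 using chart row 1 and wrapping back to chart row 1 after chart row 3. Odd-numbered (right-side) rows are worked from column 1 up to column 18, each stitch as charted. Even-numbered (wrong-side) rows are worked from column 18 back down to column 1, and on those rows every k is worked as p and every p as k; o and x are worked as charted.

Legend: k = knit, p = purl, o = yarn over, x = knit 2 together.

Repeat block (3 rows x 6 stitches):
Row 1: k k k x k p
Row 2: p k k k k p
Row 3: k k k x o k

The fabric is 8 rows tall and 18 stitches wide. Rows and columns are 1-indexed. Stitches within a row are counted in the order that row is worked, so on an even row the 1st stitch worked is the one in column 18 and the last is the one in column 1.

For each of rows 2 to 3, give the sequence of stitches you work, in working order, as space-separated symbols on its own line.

Row 2: chart row 2, WS - tiled (columns 1-18): p k k k k p p k k k k p p k k k k p; work from column 18 back to 1 with k<->p swapped.
Row 3: chart row 3, RS - tile across columns 1-18 and work as-is.

Result:
k p p p p k k p p p p k k p p p p k
k k k x o k k k k x o k k k k x o k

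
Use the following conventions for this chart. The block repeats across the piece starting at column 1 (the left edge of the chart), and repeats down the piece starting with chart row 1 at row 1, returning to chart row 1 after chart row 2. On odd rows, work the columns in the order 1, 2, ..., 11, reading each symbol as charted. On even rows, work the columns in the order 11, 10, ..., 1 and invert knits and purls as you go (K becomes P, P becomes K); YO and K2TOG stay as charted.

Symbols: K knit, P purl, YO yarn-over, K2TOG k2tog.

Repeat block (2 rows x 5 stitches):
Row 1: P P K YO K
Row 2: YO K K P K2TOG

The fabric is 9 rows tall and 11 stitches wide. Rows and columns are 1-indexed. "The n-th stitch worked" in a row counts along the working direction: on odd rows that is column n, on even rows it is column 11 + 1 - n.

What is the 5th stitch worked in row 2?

Stitch:
P

Derivation:
Row 2: (2-1) mod 2 = 1, so use chart row 2. Even row -> WS.
Chart row 2 tiled across columns 1-11: YO K K P K2TOG YO K K P K2TOG YO
WS row: flip the tiled sequence (start at column 11) and apply K<->P; YO and K2TOG stay.
Row 2 as worked: YO K2TOG K P P YO K2TOG K P P YO
The 5th stitch worked is P.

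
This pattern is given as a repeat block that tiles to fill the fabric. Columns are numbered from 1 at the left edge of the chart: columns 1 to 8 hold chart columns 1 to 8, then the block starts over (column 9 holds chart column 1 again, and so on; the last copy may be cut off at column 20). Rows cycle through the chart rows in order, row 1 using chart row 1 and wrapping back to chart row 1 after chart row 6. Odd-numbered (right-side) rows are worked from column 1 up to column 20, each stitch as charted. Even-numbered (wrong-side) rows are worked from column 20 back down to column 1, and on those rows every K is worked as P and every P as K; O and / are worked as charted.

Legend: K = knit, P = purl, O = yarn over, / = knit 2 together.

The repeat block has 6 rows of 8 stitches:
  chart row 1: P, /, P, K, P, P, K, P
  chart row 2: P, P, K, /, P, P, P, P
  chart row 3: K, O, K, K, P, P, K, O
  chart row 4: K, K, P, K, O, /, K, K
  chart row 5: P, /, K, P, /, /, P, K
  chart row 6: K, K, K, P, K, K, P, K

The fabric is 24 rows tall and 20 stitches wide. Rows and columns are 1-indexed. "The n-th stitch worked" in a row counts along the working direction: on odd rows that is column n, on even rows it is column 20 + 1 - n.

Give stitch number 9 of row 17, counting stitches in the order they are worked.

Row 17: (17-1) mod 6 = 4, so use chart row 5. Odd row -> RS.
Chart row 5 tiled across columns 1-20: P / K P / / P K P / K P / / P K P / K P
RS: work column 1 to column 20, symbols as charted — the tiled row is the row as worked.
The 9th stitch worked is P.

Result:
P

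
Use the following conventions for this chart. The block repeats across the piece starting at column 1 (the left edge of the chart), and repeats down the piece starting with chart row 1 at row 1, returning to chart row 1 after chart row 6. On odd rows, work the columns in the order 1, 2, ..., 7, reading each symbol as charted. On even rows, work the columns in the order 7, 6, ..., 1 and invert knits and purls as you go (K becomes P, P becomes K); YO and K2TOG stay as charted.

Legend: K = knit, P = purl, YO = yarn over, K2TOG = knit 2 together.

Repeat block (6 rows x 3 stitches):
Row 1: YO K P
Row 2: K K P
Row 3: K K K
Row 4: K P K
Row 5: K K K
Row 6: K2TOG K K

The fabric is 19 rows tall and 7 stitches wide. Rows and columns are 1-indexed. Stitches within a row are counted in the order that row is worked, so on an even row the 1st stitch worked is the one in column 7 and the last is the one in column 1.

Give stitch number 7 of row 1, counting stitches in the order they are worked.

Result:
YO

Derivation:
Row 1 uses chart row ((1-1) mod 6)+1 = 1. Row 1 is odd, so RS.
Chart row 1 tiled across columns 1-7: YO K P YO K P YO
RS row: no reversal, no swap; stitch n worked = column n.
The 7th stitch worked is YO.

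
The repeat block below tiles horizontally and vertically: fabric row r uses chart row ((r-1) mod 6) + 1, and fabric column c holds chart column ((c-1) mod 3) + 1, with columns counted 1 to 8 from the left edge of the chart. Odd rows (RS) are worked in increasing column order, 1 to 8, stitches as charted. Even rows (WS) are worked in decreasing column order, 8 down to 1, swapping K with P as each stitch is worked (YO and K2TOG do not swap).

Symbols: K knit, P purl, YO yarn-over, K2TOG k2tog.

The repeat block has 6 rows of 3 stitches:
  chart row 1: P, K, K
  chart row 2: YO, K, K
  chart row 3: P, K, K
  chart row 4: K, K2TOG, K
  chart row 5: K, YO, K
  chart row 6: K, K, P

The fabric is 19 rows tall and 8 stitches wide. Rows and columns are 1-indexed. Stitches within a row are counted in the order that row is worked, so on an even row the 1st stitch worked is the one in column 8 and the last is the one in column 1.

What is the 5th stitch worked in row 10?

Stitch:
P

Derivation:
Row 10 uses chart row ((10-1) mod 6)+1 = 4. Row 10 is even, so WS.
Chart row 4 tiled across columns 1-8: K K2TOG K K K2TOG K K K2TOG
WS: work from column 8 back to column 1 (reverse the tiled row), swapping K<->P (YO and K2TOG unchanged).
Row 10 as worked: K2TOG P P K2TOG P P K2TOG P
The 5th stitch worked is P.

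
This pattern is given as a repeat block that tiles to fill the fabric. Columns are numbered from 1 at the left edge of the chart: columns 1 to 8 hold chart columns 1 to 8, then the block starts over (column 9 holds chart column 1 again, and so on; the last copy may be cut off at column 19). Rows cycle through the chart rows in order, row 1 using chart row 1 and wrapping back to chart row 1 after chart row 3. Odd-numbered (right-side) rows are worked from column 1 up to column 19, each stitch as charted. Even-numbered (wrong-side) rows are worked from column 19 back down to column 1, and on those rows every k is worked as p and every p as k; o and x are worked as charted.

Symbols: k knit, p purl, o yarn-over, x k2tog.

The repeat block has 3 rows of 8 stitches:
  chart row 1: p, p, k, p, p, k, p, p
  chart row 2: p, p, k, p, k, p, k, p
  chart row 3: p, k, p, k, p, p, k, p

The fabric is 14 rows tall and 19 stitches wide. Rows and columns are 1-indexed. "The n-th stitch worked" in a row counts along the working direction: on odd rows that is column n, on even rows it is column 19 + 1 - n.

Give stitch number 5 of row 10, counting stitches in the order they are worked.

Stitch:
k

Derivation:
Row 10 uses chart row ((10-1) mod 3)+1 = 1. Row 10 is even, so WS.
Chart row 1 tiled across columns 1-19: p p k p p k p p p p k p p k p p p p k
Wrong side: read the tiled row from column 19 down to 1 and exchange k with p (leave o, x).
Row 10 as worked: p k k k k p k k p k k k k p k k p k k
Stitch 5 in working order -> k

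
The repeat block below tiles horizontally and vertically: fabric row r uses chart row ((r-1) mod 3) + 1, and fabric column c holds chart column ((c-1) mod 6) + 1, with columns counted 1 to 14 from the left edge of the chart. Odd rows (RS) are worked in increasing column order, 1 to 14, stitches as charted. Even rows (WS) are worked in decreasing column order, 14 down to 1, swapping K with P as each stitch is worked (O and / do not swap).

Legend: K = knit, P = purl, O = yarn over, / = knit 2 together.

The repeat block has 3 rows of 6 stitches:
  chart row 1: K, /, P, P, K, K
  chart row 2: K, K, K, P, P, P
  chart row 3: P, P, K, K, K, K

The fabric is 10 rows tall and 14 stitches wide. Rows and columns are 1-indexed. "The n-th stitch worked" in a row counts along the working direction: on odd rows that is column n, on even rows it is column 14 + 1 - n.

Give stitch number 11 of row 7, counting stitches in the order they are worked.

Row 7: (7-1) mod 3 = 0, so use chart row 1. Odd row -> RS.
Chart row 1 tiled across columns 1-14: K / P P K K K / P P K K K /
Right side: take the tiled row as-is (worked left to right from column 1).
The 11th stitch worked is K.

== STITCH ==
K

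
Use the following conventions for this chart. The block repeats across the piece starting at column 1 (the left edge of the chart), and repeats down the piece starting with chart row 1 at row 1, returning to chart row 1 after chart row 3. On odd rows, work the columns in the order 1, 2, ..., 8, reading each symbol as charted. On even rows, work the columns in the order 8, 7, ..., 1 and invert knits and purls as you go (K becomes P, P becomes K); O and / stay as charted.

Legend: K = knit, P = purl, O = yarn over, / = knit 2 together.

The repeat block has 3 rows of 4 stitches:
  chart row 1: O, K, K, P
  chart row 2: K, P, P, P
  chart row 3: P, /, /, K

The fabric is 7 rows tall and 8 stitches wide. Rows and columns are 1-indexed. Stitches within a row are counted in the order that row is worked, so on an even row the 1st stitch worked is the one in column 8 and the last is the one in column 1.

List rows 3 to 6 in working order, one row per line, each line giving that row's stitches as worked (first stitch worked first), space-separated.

== ROWS AS WORKED ==
P / / K P / / K
K P P O K P P O
K P P P K P P P
P / / K P / / K

Derivation:
Row 3: chart row 3, RS - tile across columns 1-8 and work as-is.
Row 4: chart row 1, WS - tiled (columns 1-8): O K K P O K K P; work from column 8 back to 1 with K<->P swapped.
Row 5: chart row 2, RS - tile across columns 1-8 and work as-is.
Row 6: chart row 3, WS - tiled (columns 1-8): P / / K P / / K; work from column 8 back to 1 with K<->P swapped.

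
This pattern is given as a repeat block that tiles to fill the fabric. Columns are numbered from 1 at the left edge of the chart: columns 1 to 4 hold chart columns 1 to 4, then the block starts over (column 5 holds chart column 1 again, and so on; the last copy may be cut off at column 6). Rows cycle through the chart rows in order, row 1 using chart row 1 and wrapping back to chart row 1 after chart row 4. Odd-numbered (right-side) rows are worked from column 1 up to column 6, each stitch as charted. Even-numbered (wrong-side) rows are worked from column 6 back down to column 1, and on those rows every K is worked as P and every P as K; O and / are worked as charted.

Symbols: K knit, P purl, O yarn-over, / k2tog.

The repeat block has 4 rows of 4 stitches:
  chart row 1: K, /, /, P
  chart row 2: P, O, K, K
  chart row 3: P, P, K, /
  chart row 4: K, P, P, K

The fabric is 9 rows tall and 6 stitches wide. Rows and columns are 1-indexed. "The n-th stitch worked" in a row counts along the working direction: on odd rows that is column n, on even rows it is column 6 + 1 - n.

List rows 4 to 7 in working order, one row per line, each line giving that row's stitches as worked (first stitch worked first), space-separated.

== ROWS AS WORKED ==
K P P K K P
K / / P K /
O K P P O K
P P K / P P

Derivation:
Row 4: chart row 4, WS - tiled (columns 1-6): K P P K K P; work from column 6 back to 1 with K<->P swapped.
Row 5: chart row 1, RS - tile across columns 1-6 and work as-is.
Row 6: chart row 2, WS - tiled (columns 1-6): P O K K P O; work from column 6 back to 1 with K<->P swapped.
Row 7: chart row 3, RS - tile across columns 1-6 and work as-is.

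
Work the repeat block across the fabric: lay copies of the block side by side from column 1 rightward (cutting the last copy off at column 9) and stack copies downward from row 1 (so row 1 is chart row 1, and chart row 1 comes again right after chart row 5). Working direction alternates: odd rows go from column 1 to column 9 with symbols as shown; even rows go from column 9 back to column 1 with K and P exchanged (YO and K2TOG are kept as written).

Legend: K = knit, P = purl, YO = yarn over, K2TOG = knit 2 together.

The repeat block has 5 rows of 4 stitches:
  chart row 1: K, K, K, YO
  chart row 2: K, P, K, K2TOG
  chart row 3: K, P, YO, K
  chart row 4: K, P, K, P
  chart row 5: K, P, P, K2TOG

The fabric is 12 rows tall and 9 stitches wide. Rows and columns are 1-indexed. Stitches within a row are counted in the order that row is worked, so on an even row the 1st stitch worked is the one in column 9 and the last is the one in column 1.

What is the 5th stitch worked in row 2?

Result:
P

Derivation:
For row 2: chart row = ((2-1) mod 5) + 1 = 2; this is a WS (even) row.
Chart row 2 tiled across columns 1-9: K P K K2TOG K P K K2TOG K
WS row: flip the tiled sequence (start at column 9) and apply K<->P; YO and K2TOG stay.
Row 2 as worked: P K2TOG P K P K2TOG P K P
Stitch 5 in working order -> P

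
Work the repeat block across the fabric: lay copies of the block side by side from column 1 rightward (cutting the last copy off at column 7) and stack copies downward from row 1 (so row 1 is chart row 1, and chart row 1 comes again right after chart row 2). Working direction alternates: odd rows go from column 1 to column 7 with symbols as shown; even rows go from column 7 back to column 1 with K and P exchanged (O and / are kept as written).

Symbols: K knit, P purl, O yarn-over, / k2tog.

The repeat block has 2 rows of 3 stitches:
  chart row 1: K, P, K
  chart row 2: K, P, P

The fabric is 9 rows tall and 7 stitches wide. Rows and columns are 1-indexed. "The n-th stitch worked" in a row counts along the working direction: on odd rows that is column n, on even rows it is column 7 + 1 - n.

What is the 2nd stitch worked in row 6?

Result:
K

Derivation:
For row 6: chart row = ((6-1) mod 2) + 1 = 2; this is a WS (even) row.
Chart row 2 tiled across columns 1-7: K P P K P P K
WS row: flip the tiled sequence (start at column 7) and apply K<->P; O and / stay.
Row 6 as worked: P K K P K K P
Stitch 2 in working order -> K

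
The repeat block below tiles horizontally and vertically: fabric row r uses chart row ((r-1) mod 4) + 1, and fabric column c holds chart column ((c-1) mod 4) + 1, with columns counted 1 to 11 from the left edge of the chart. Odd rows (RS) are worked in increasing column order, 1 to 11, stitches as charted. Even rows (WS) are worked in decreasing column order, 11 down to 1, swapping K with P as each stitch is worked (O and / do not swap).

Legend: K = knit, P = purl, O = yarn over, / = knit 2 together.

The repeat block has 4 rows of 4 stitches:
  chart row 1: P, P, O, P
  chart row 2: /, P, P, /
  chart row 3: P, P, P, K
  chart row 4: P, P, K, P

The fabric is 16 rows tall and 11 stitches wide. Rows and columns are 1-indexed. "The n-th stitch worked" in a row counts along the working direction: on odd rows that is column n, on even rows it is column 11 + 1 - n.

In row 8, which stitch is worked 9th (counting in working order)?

For row 8: chart row = ((8-1) mod 4) + 1 = 4; this is a WS (even) row.
Chart row 4 tiled across columns 1-11: P P K P P P K P P P K
WS: work from column 11 back to column 1 (reverse the tiled row), swapping K<->P (O and / unchanged).
Row 8 as worked: P K K K P K K K P K K
The 9th stitch worked is P.

== STITCH ==
P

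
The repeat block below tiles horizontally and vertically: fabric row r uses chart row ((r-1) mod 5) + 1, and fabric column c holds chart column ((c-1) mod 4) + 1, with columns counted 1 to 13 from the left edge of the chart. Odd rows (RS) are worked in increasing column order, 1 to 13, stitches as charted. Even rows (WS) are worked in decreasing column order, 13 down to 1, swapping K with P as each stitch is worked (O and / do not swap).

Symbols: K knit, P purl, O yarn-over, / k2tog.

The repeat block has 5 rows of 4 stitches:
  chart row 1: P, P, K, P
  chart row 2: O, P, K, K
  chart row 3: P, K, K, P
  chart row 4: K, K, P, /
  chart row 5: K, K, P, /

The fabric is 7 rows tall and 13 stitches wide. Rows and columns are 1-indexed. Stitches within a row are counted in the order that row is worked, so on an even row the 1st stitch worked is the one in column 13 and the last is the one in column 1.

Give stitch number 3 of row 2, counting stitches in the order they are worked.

== STITCH ==
P

Derivation:
Row 2 uses chart row ((2-1) mod 5)+1 = 2. Row 2 is even, so WS.
Chart row 2 tiled across columns 1-13: O P K K O P K K O P K K O
WS row: flip the tiled sequence (start at column 13) and apply K<->P; O and / stay.
Row 2 as worked: O P P K O P P K O P P K O
Counting 3 along the worked row gives P.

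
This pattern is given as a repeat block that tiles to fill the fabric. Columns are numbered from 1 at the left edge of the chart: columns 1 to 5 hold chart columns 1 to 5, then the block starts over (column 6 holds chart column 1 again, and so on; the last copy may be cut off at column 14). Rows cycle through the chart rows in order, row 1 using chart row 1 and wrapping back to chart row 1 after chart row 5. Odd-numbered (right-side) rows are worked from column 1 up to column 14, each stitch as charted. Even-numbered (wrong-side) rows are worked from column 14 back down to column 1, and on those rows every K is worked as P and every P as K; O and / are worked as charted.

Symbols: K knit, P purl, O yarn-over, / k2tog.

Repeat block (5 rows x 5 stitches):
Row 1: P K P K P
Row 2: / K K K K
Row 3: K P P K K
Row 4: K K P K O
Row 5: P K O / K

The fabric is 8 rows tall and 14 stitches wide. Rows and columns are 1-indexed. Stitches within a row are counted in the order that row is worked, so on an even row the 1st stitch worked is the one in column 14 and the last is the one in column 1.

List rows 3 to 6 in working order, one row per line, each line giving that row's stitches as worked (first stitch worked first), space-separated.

Row 3: chart row 3, RS - tile across columns 1-14 and work as-is.
Row 4: chart row 4, WS - tiled (columns 1-14): K K P K O K K P K O K K P K; work from column 14 back to 1 with K<->P swapped.
Row 5: chart row 5, RS - tile across columns 1-14 and work as-is.
Row 6: chart row 1, WS - tiled (columns 1-14): P K P K P P K P K P P K P K; work from column 14 back to 1 with K<->P swapped.

Rows as worked:
K P P K K K P P K K K P P K
P K P P O P K P P O P K P P
P K O / K P K O / K P K O /
P K P K K P K P K K P K P K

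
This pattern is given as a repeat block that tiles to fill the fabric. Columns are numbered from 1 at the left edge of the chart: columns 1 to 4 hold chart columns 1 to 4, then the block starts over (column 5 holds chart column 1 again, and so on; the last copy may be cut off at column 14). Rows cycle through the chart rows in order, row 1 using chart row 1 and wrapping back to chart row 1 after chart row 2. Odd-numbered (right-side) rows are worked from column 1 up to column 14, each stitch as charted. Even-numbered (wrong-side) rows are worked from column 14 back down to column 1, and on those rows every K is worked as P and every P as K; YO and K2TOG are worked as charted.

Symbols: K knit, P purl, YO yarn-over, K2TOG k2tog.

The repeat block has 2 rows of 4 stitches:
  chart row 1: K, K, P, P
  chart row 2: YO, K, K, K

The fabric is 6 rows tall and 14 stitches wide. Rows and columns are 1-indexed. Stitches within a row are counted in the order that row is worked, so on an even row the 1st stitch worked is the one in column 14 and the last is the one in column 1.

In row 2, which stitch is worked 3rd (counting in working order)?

For row 2: chart row = ((2-1) mod 2) + 1 = 2; this is a WS (even) row.
Chart row 2 tiled across columns 1-14: YO K K K YO K K K YO K K K YO K
WS row: flip the tiled sequence (start at column 14) and apply K<->P; YO and K2TOG stay.
Row 2 as worked: P YO P P P YO P P P YO P P P YO
Counting 3 along the worked row gives P.

Result:
P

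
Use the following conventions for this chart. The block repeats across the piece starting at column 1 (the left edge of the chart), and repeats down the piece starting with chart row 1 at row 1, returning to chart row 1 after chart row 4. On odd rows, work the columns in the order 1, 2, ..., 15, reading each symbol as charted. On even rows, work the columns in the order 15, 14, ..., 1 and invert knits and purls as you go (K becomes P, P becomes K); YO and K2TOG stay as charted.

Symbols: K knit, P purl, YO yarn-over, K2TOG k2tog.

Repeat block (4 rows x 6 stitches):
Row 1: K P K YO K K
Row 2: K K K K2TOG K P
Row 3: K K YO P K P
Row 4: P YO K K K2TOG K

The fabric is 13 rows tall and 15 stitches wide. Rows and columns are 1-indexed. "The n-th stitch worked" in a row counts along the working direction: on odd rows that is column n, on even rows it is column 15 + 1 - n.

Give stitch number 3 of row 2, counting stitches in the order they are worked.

== STITCH ==
P

Derivation:
Row 2 uses chart row ((2-1) mod 4)+1 = 2. Row 2 is even, so WS.
Chart row 2 tiled across columns 1-15: K K K K2TOG K P K K K K2TOG K P K K K
Wrong side: read the tiled row from column 15 down to 1 and exchange K with P (leave YO, K2TOG).
Row 2 as worked: P P P K P K2TOG P P P K P K2TOG P P P
The 3rd stitch worked is P.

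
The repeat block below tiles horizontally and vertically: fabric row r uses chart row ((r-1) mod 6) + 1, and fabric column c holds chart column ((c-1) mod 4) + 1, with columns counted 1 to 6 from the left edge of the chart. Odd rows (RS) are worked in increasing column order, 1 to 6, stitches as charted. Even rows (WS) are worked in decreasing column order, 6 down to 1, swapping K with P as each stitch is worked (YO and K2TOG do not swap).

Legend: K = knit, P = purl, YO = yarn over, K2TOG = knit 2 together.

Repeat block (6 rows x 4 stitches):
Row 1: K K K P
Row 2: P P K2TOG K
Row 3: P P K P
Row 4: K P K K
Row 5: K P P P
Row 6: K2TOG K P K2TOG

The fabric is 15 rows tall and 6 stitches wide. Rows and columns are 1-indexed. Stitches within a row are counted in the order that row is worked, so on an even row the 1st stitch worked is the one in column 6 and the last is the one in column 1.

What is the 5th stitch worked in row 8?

Row 8 uses chart row ((8-1) mod 6)+1 = 2. Row 8 is even, so WS.
Chart row 2 tiled across columns 1-6: P P K2TOG K P P
WS row: flip the tiled sequence (start at column 6) and apply K<->P; YO and K2TOG stay.
Row 8 as worked: K K P K2TOG K K
Stitch 5 in working order -> K

== STITCH ==
K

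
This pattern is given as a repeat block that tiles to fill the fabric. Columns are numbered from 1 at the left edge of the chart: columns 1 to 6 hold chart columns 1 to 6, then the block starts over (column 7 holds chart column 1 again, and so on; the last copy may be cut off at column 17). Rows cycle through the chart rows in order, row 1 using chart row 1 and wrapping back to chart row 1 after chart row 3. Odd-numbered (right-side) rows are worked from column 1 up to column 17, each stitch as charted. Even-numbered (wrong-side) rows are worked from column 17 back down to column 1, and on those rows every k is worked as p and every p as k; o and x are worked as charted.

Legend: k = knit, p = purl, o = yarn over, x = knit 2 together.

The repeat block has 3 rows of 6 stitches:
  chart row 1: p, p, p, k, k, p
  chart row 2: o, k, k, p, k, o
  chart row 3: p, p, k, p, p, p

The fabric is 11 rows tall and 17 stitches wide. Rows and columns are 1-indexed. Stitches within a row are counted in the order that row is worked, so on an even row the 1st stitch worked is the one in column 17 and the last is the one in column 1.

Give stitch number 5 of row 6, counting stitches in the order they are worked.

For row 6: chart row = ((6-1) mod 3) + 1 = 3; this is a WS (even) row.
Chart row 3 tiled across columns 1-17: p p k p p p p p k p p p p p k p p
WS row: flip the tiled sequence (start at column 17) and apply k<->p; o and x stay.
Row 6 as worked: k k p k k k k k p k k k k k p k k
Counting 5 along the worked row gives k.

Stitch:
k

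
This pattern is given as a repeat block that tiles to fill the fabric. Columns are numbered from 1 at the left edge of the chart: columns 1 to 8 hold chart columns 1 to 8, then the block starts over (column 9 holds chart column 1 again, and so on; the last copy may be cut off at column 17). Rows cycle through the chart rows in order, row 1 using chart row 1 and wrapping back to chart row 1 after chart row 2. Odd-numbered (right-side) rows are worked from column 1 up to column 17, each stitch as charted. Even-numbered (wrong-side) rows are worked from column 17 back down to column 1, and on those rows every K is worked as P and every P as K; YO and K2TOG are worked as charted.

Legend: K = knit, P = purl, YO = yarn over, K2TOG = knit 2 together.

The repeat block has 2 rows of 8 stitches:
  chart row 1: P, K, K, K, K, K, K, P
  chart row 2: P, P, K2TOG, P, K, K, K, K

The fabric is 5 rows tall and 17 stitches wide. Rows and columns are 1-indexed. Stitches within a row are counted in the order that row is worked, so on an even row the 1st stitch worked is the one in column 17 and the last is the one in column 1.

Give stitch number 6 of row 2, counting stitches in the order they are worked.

Stitch:
K

Derivation:
Row 2 uses chart row ((2-1) mod 2)+1 = 2. Row 2 is even, so WS.
Chart row 2 tiled across columns 1-17: P P K2TOG P K K K K P P K2TOG P K K K K P
WS row: flip the tiled sequence (start at column 17) and apply K<->P; YO and K2TOG stay.
Row 2 as worked: K P P P P K K2TOG K K P P P P K K2TOG K K
Stitch 6 in working order -> K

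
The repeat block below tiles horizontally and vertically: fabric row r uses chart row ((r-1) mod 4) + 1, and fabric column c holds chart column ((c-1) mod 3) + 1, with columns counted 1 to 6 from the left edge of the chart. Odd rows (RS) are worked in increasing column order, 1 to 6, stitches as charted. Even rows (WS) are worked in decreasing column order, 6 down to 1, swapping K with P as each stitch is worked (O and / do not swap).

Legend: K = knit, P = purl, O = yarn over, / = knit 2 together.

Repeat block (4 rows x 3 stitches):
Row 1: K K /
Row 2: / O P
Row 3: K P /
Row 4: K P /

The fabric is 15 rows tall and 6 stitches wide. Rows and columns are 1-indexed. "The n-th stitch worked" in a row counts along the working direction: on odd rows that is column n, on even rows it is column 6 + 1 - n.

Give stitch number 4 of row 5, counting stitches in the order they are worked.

For row 5: chart row = ((5-1) mod 4) + 1 = 1; this is a RS (odd) row.
Chart row 1 tiled across columns 1-6: K K / K K /
RS row: no reversal, no swap; stitch n worked = column n.
Stitch 4 in working order -> K

== STITCH ==
K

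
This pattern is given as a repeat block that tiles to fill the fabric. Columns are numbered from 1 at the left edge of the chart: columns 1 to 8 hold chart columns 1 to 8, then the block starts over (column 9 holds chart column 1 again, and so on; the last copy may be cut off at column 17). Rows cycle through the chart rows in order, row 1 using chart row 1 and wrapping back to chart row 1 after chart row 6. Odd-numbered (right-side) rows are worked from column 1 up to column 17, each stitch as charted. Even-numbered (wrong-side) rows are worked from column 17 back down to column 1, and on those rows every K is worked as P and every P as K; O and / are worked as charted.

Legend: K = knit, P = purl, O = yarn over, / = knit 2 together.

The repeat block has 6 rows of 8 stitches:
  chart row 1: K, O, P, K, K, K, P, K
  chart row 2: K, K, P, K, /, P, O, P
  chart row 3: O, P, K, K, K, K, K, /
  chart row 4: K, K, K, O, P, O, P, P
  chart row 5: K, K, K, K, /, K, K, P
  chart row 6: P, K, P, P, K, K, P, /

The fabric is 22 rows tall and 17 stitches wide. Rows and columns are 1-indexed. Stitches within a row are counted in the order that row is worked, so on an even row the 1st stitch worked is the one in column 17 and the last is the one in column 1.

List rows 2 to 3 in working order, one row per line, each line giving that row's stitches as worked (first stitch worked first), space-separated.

Row 2: chart row 2, WS - tiled (columns 1-17): K K P K / P O P K K P K / P O P K; work from column 17 back to 1 with K<->P swapped.
Row 3: chart row 3, RS - tile across columns 1-17 and work as-is.

Rows as worked:
P K O K / P K P P K O K / P K P P
O P K K K K K / O P K K K K K / O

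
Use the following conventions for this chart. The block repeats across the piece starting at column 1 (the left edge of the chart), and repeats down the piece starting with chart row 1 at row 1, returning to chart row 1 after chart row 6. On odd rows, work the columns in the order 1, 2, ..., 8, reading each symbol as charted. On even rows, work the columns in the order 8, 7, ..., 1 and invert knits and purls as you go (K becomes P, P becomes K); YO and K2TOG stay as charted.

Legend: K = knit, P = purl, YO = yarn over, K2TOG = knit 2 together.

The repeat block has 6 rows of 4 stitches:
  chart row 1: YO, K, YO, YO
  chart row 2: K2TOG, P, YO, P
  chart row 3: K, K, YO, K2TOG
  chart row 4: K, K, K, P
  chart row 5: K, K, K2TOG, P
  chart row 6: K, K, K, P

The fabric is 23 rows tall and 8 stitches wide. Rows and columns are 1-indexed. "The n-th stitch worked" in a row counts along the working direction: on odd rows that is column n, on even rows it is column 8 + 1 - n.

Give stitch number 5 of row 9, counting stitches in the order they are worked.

Row 9: (9-1) mod 6 = 2, so use chart row 3. Odd row -> RS.
Chart row 3 tiled across columns 1-8: K K YO K2TOG K K YO K2TOG
Right side: take the tiled row as-is (worked left to right from column 1).
Stitch 5 in working order -> K

Stitch:
K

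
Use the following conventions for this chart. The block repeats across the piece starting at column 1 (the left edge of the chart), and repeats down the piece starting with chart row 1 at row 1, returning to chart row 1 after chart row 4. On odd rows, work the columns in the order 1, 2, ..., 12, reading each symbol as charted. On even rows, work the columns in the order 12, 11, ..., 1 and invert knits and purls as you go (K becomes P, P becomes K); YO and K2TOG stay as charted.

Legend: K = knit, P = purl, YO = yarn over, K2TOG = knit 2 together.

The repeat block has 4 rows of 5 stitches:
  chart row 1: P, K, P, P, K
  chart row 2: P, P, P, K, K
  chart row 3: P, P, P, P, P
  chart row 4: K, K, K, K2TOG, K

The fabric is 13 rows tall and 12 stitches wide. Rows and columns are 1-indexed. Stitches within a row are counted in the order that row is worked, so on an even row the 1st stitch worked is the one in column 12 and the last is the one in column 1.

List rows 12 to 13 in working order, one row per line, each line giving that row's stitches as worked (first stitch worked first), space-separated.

== ROWS AS WORKED ==
P P P K2TOG P P P P K2TOG P P P
P K P P K P K P P K P K

Derivation:
Row 12: chart row 4, WS - tiled (columns 1-12): K K K K2TOG K K K K K2TOG K K K; work from column 12 back to 1 with K<->P swapped.
Row 13: chart row 1, RS - tile across columns 1-12 and work as-is.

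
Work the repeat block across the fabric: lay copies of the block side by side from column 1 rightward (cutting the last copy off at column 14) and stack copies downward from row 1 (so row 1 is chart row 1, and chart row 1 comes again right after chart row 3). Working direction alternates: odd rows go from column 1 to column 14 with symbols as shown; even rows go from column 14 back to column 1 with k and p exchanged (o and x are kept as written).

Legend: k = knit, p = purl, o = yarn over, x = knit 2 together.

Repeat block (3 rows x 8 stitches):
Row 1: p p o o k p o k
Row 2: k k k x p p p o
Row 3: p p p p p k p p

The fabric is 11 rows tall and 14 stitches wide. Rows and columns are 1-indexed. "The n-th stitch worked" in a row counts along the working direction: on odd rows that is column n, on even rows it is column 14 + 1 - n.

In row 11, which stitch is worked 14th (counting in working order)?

Row 11 uses chart row ((11-1) mod 3)+1 = 2. Row 11 is odd, so RS.
Chart row 2 tiled across columns 1-14: k k k x p p p o k k k x p p
Right side: take the tiled row as-is (worked left to right from column 1).
Stitch 14 in working order -> p

Result:
p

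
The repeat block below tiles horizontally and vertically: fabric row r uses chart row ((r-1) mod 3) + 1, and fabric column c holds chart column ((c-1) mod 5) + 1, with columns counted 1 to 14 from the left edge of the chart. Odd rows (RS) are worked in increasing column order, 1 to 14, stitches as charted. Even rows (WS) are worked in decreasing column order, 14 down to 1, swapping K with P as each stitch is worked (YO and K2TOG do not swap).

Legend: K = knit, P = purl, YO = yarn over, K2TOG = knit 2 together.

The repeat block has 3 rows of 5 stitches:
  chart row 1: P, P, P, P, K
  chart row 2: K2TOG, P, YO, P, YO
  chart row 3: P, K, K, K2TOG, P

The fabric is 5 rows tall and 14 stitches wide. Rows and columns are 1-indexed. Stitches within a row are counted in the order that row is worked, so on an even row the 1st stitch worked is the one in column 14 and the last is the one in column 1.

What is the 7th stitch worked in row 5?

For row 5: chart row = ((5-1) mod 3) + 1 = 2; this is a RS (odd) row.
Chart row 2 tiled across columns 1-14: K2TOG P YO P YO K2TOG P YO P YO K2TOG P YO P
RS: work column 1 to column 14, symbols as charted — the tiled row is the row as worked.
The 7th stitch worked is P.

== STITCH ==
P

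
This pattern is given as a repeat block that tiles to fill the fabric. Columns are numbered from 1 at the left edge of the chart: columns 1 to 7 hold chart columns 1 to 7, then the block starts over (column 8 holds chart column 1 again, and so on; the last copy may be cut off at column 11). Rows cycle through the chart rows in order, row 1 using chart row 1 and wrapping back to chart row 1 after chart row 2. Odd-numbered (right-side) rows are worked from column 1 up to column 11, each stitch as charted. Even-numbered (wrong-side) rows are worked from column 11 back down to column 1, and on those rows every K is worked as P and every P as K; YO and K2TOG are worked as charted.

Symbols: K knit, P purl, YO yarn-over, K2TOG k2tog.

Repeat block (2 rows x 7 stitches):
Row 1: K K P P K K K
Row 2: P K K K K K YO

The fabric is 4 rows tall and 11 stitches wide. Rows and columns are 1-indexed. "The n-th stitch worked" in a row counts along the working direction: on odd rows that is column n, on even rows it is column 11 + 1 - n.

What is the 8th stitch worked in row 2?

Result:
P

Derivation:
Row 2: (2-1) mod 2 = 1, so use chart row 2. Even row -> WS.
Chart row 2 tiled across columns 1-11: P K K K K K YO P K K K
Wrong side: read the tiled row from column 11 down to 1 and exchange K with P (leave YO, K2TOG).
Row 2 as worked: P P P K YO P P P P P K
Counting 8 along the worked row gives P.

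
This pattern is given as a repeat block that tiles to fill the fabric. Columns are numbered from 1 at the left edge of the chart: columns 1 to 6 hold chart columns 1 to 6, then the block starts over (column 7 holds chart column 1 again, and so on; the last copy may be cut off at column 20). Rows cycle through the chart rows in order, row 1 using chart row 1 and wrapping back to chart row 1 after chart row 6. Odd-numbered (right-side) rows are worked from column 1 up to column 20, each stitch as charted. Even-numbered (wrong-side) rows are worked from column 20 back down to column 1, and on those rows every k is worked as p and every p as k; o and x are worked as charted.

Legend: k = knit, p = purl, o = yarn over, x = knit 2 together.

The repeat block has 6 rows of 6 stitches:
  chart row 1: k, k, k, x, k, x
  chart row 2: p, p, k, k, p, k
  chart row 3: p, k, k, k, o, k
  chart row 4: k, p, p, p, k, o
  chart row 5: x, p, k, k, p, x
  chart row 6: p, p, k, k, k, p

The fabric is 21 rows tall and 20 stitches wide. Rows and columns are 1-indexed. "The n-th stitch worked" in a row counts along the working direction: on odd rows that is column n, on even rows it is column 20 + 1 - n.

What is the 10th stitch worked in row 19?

Row 19: (19-1) mod 6 = 0, so use chart row 1. Odd row -> RS.
Chart row 1 tiled across columns 1-20: k k k x k x k k k x k x k k k x k x k k
Right side: take the tiled row as-is (worked left to right from column 1).
The 10th stitch worked is x.

== STITCH ==
x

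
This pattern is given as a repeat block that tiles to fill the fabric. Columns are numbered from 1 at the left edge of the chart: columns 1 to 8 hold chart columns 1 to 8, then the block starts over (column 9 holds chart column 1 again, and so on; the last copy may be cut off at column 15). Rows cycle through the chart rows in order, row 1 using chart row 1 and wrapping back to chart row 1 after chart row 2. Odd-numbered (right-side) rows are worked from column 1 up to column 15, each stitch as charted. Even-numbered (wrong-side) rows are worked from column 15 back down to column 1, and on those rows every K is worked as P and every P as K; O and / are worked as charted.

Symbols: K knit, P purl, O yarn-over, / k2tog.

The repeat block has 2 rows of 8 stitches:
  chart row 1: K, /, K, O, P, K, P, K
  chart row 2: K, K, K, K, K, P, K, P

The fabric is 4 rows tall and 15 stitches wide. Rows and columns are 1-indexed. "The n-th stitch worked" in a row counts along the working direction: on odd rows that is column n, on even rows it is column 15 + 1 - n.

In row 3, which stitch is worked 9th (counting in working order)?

For row 3: chart row = ((3-1) mod 2) + 1 = 1; this is a RS (odd) row.
Chart row 1 tiled across columns 1-15: K / K O P K P K K / K O P K P
Right side: take the tiled row as-is (worked left to right from column 1).
The 9th stitch worked is K.

Stitch:
K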